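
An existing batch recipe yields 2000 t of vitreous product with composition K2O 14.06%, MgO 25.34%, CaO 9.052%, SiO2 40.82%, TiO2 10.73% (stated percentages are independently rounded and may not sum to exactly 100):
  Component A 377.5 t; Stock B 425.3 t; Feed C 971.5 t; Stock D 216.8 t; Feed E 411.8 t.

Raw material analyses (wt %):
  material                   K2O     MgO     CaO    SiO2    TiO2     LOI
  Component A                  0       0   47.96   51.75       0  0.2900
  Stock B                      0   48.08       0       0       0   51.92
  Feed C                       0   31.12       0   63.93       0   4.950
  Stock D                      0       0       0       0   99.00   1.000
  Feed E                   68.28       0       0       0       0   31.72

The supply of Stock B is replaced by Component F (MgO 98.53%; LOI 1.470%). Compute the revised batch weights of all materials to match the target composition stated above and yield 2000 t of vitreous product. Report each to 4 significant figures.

Intermediates are printed, rounded to four significant digits, when written out. Every computation runs at full precision all the way through — every reported figure is rounded just once. Derived quantities, which include LOI, yield, the totals, the five compositions, net glass mass, are re-derived in full precision, exactly as printed in either problem or answer, from the batch weights for 2000 t of glass.
The oxide mass targets at 2000 t vitreous product:
  K2O: 14.06% × 2000 = 281.2 t
  MgO: 25.34% × 2000 = 506.8 t
  CaO: 9.052% × 2000 = 181.0 t
  SiO2: 40.82% × 2000 = 816.4 t
  TiO2: 10.73% × 2000 = 214.6 t
Checking each oxide sum given the weights on record, per the basis as stated (delivered sums recover each target inside rounding margins):
  K2O: 411.8·0.6828 = 281.2 t (target 281.2 t)
  MgO: 207.5·0.9853 + 971.5·0.3112 = 506.8 t (target 506.8 t)
  CaO: 377.5·0.4796 = 181.0 t (target 181.0 t)
  SiO2: 377.5·0.5175 + 971.5·0.6393 = 816.4 t (target 816.4 t)
  TiO2: 216.8·0.9900 = 214.6 t (target 214.6 t)
Glass mass check: total batch − LOI = 2000 t (per-oxide target masses sum to 2000 t; basis as stated: 2000 t — differing by rounding only).
Whole-batch sum: Σ batch = 2185 t; LOI removed, Σ of batch·LOI: 185.0 t; yield = glass ÷ total batch = 91.53%.

Revised batch per 2000 t vitreous product:
  Component A: 377.5 t
  Component F: 207.5 t
  Feed C: 971.5 t
  Stock D: 216.8 t
  Feed E: 411.8 t
Total batch = 2185 t; LOI loss = 185.0 t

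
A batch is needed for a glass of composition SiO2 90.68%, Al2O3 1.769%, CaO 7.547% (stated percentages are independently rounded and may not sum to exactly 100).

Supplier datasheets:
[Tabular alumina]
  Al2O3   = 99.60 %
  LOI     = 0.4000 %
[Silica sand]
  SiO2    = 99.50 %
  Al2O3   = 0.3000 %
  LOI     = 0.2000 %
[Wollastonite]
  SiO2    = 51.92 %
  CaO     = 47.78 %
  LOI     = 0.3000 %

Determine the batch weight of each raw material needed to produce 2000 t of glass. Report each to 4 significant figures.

Batch per 2000 t glass:
  Tabular alumina: 30.53 t
  Silica sand: 1658 t
  Wollastonite: 315.9 t
Total batch = 2004 t; LOI loss = 4.386 t; yield = 99.78%

The whole derivation keeps exact precision through every step; mid-chain values are rounded off to 4 significant digits when quoted. Exactly one rounding is applied to each reported value; the derived quantities are carried in exact precision (the yield, net glass mass, three oxide percentages, the totals, ignition loss) from the batch weights for 2000 t of glass, as set out in the question or the answer.
Per-oxide target masses for 2000 t glass:
  SiO2: 90.68% × 2000 = 1814 t
  Al2O3: 1.769% × 2000 = 35.38 t
  CaO: 7.547% × 2000 = 150.9 t
Mass-balance tally per oxide on the weights just shown, against the basis in use (every target is met by its sum up to rounding of the answer):
  SiO2: 1658·0.9950 + 315.9·0.5192 = 1814 t (target 1814 t)
  Al2O3: 30.53·0.9960 + 1658·0.003000 = 35.38 t (target 35.38 t)
  CaO: 315.9·0.4778 = 150.9 t (target 150.9 t)
Glass-mass closure: batch total minus LOI = 2000 t (the Σ of target masses is 2000 t; versus the stated basis of 2000 t — rounding explains the deltas).
Batch grand total — Σ batch = 2004 t; LOI loss = Σ batch·LOI = 4.386 t; yield, glass over the total, = 99.78%.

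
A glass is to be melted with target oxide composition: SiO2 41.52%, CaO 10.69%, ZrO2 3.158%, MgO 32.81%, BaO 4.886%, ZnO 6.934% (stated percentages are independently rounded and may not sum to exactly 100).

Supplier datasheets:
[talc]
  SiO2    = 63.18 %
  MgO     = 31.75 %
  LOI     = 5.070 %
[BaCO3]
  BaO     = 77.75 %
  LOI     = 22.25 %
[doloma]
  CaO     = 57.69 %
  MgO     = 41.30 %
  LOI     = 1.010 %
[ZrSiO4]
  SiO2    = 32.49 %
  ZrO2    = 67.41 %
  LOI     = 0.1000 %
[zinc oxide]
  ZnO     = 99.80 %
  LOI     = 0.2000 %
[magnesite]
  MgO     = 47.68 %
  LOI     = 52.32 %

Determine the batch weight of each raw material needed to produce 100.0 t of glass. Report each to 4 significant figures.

In-progress results are displayed, with 4-significant-figure rounding, when written out; each numeric step maintains exact precision at every stage. Each reported result sees exactly one rounding; derived quantities, including glass mass, six oxide percentages, the totals, the yield, LOI, are rebuilt starting from the weights at 100.0 t of glass at full precision as set out in question or answer.
Per-oxide target masses for 100.0 t glass:
  SiO2: 41.52% × 100.0 = 41.52 t
  CaO: 10.69% × 100.0 = 10.69 t
  ZrO2: 3.158% × 100.0 = 3.158 t
  MgO: 32.81% × 100.0 = 32.81 t
  BaO: 4.886% × 100.0 = 4.886 t
  ZnO: 6.934% × 100.0 = 6.934 t
Mass-balance tally per oxide given the weights on record, for the quoted basis mass (summed amounts equal target values given rounding of the digits):
  SiO2: 63.31·0.6318 + 4.685·0.3249 = 41.52 t (target 41.52 t)
  CaO: 18.53·0.5769 = 10.69 t (target 10.69 t)
  ZrO2: 4.685·0.6741 = 3.158 t (target 3.158 t)
  MgO: 63.31·0.3175 + 18.53·0.4130 + 10.61·0.4768 = 32.81 t (target 32.81 t)
  BaO: 6.284·0.7775 = 4.886 t (target 4.886 t)
  ZnO: 6.948·0.9980 = 6.934 t (target 6.934 t)
Consistency of the glass mass: batch Σ − ignition loss = 100.0 t (oxide target masses add up to 100.0 t; with the basis standing at 100.0 t — gaps are rounding artifacts).
Adding the batch up: Σ batch = 110.4 t; ignition loss, Σ(batch × LOI) = 10.36 t; glass ÷ batch gives a yield of 90.61%.

Batch per 100.0 t glass:
  talc: 63.31 t
  BaCO3: 6.284 t
  doloma: 18.53 t
  ZrSiO4: 4.685 t
  zinc oxide: 6.948 t
  magnesite: 10.61 t
Total batch = 110.4 t; LOI loss = 10.36 t; yield = 90.61%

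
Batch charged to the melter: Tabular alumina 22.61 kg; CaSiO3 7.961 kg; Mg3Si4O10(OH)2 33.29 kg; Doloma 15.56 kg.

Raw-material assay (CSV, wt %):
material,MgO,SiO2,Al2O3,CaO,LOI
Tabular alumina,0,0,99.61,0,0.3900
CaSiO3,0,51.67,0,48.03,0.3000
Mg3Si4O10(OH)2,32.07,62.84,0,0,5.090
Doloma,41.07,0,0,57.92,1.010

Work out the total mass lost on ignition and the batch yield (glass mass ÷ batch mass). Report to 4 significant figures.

LOI loss = 1.964 kg; glass = 77.46 kg; yield = 97.53%

The intermediate values are displayed with 4-significant-figure rounding on the page — the whole derivation holds full float precision through every step. A single rounding produces each reported number. Derived quantities, which include four oxide percentages, glass mass, ignition loss, the yield, the totals, are carried at exact precision, as given in the problem or the answer, from the batch weights at 77.46 kg of glass.
Each material's LOI contribution:
  Tabular alumina: 22.61 × 0.003900 = 0.08818 kg
  CaSiO3: 7.961 × 0.003000 = 0.02388 kg
  Mg3Si4O10(OH)2: 33.29 × 0.05090 = 1.694 kg
  Doloma: 15.56 × 0.01010 = 0.1572 kg
Total LOI = 1.964 kg
Glass = batch − LOI = 79.42 − 1.964 = 77.46 kg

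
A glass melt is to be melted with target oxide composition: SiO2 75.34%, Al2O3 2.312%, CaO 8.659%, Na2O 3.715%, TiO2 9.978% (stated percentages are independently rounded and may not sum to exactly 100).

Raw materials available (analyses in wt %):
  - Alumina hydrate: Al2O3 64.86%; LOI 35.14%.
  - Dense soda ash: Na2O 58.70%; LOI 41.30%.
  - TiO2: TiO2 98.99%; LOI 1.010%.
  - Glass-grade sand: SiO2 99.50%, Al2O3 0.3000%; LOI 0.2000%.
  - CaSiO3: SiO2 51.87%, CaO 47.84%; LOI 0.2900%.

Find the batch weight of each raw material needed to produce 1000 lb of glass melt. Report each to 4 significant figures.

Mid-chain values are shown, rounded to four significant figures, in the working — the whole derivation carries exact precision from start to finish. A single rounding yields each reported figure. Derived quantities, which include the five compositions, yield, totals, ignition loss, glass mass, are rebuilt in exact precision, exactly as shown in either problem or answer, starting from the weights per 1000 lb of glass.
Target masses of each oxide per 1000 lb glass melt:
  SiO2: 75.34% × 1000 = 753.4 lb
  Al2O3: 2.312% × 1000 = 23.12 lb
  CaO: 8.659% × 1000 = 86.59 lb
  Na2O: 3.715% × 1000 = 37.15 lb
  TiO2: 9.978% × 1000 = 99.78 lb
Checking each oxide sum given the weights on record, at the basis given (every target is met by its sum within answer rounding):
  SiO2: 662.8·0.9950 + 181.0·0.5187 = 753.4 lb (target 753.4 lb)
  Al2O3: 32.58·0.6486 + 662.8·0.003000 = 23.12 lb (target 23.12 lb)
  CaO: 181.0·0.4784 = 86.59 lb (target 86.59 lb)
  Na2O: 63.29·0.5870 = 37.15 lb (target 37.15 lb)
  TiO2: 100.8·0.9899 = 99.78 lb (target 99.78 lb)
Glass-mass sanity pass: net batch after ignition = 1000 lb (targets for the oxides total 1000 lb; basis as stated: 1000 lb — any gap is answer rounding).
Whole-batch sum: Σ batch = 1040 lb; the LOI term Σ batch·LOI equals 40.46 lb; the yield ratio, glass ÷ batch: 96.11%.

Batch per 1000 lb glass melt:
  Alumina hydrate: 32.58 lb
  Dense soda ash: 63.29 lb
  TiO2: 100.8 lb
  Glass-grade sand: 662.8 lb
  CaSiO3: 181.0 lb
Total batch = 1040 lb; LOI loss = 40.46 lb; yield = 96.11%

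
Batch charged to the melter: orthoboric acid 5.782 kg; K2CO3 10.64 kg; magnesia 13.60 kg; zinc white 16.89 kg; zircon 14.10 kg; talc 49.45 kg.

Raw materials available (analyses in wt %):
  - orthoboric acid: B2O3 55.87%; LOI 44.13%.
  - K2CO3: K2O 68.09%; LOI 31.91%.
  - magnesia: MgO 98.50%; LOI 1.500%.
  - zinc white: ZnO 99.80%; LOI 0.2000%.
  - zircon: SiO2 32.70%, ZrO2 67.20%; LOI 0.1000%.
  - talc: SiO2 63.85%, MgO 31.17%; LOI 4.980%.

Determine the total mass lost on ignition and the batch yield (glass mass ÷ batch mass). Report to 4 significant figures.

Values along the way appear rounded to four significant digits alongside each step. The working math keeps full precision in all steps — every reported figure takes just one rounding. All derived quantities (ignition loss, totals, yield, six oxide percentages, glass mass) are recomputed at full precision from the batch weights for 101.8 kg of glass as set out in problem or answer.
Per-material ignition loss:
  orthoboric acid: 5.782 × 0.4413 = 2.552 kg
  K2CO3: 10.64 × 0.3191 = 3.395 kg
  magnesia: 13.60 × 0.01500 = 0.2040 kg
  zinc white: 16.89 × 0.002000 = 0.03378 kg
  zircon: 14.10 × 0.001000 = 0.01410 kg
  talc: 49.45 × 0.04980 = 2.463 kg
Total LOI = 8.661 kg
Glass = batch − LOI = 110.5 − 8.661 = 101.8 kg

LOI loss = 8.661 kg; glass = 101.8 kg; yield = 92.16%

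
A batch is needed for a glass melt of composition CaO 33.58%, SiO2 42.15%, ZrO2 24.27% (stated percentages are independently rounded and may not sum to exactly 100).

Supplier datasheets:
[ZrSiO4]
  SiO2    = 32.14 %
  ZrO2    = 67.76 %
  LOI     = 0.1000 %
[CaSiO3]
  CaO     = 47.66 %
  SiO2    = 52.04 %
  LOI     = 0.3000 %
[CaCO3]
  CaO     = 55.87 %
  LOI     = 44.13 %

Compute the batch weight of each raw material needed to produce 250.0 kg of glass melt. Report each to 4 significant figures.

The intermediate values are displayed rounded to 4 significant figures between the steps — all arithmetic maintains full float precision end to end — every reported value takes just one rounding — all derived quantities are recomputed in exact precision (the three compositions, net glass mass, yield, ignition loss, the totals) starting from the weights for 250.0 kg of glass, exactly as printed in the question or the answer.
Target masses of each oxide per 250.0 kg glass melt:
  CaO: 33.58% × 250.0 = 83.95 kg
  SiO2: 42.15% × 250.0 = 105.4 kg
  ZrO2: 24.27% × 250.0 = 60.68 kg
Oxide-by-oxide audit from the weights as reported, per the basis as stated (oxide sums agree with the targets up to rounding of the answer):
  CaO: 147.2·0.4766 + 24.70·0.5587 = 83.96 kg (target 83.95 kg)
  SiO2: 89.54·0.3214 + 147.2·0.5204 = 105.4 kg (target 105.4 kg)
  ZrO2: 89.54·0.6776 = 60.67 kg (target 60.68 kg)
Auditing the glass mass value: the batch minus its LOI: 250.0 kg (the targets, summed, come to 250.0 kg; with the basis standing at 250.0 kg — gaps are rounding artifacts).
Total batch = Σ batch = 261.4 kg; ignition loss, Σ(batch × LOI) = 11.43 kg; yield: glass divided by total = 95.63%.

Batch per 250.0 kg glass melt:
  ZrSiO4: 89.54 kg
  CaSiO3: 147.2 kg
  CaCO3: 24.70 kg
Total batch = 261.4 kg; LOI loss = 11.43 kg; yield = 95.63%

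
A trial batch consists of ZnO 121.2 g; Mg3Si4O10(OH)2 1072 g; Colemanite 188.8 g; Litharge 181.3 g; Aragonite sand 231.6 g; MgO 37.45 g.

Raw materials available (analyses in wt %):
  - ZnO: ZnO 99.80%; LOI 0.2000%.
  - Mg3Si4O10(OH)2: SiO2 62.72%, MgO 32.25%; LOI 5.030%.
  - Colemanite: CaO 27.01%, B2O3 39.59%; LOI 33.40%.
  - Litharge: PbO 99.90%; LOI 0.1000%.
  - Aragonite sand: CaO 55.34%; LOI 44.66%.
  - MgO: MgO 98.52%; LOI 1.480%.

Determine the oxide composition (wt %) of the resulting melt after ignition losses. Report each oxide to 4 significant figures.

Every computation carries full float precision throughout. Values along the way appear with 4-significant-figure rounding across the worked steps; every reported result carries a single rounding — derived quantities, including net glass mass, the six compositions, the totals, the yield, ignition loss, are computed starting from the weights at 1611 g of glass at exact precision as given in the question or the answer.
Mass of each oxide from the mix:
  ZnO: 121.2·0.9980 = 121.0 g
  SiO2: 1072·0.6272 = 672.4 g
  MgO: 1072·0.3225 + 37.45·0.9852 = 382.6 g
  PbO: 181.3·0.9990 = 181.1 g
  CaO: 188.8·0.2701 + 231.6·0.5534 = 179.2 g
  B2O3: 188.8·0.3959 = 74.75 g
LOI: 121.2·0.002000 + 1072·0.05030 + 188.8·0.3340 + 181.3·0.001000 + 231.6·0.4466 + 37.45·0.01480 = 221.4 g
The glass mass, total less LOI, = 1832 − 221.4 = 1611 g (matching Σ of the oxides)
wt % = oxide mass / glass mass × 100

Glass mass = 1611 g (batch 1832 − LOI 221.4).
Composition: ZnO 7.508%, SiO2 41.74%, MgO 23.75%, PbO 11.24%, CaO 11.12%, B2O3 4.640%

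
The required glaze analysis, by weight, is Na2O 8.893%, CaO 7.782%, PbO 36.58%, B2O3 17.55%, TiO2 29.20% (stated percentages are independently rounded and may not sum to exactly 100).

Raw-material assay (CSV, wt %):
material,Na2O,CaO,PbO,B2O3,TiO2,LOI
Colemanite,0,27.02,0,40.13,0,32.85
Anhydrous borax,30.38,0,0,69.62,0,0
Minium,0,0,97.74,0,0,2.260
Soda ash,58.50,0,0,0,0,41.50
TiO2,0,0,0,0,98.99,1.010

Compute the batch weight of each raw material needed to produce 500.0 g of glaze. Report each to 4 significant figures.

All arithmetic runs at full precision in every operation. Intermediates are shown rounded to 4 significant figures on the page; each reported number sees exactly one rounding — the derived quantities are re-derived from the batch weights on 500.0 g of glass in full precision (ignition loss, yield, net glass mass, the five compositions, the totals), exactly as shown in either problem or answer.
Target masses of each oxide per 500.0 g glaze:
  Na2O: 8.893% × 500.0 = 44.46 g
  CaO: 7.782% × 500.0 = 38.91 g
  PbO: 36.58% × 500.0 = 182.9 g
  B2O3: 17.55% × 500.0 = 87.75 g
  TiO2: 29.20% × 500.0 = 146.0 g
Checking each oxide sum from the weights as reported, under the basis named above (delivered sums recover each target given rounding of the digits):
  Na2O: 43.04·0.3038 + 53.66·0.5850 = 44.47 g (target 44.46 g)
  CaO: 144.0·0.2702 = 38.91 g (target 38.91 g)
  PbO: 187.1·0.9774 = 182.9 g (target 182.9 g)
  B2O3: 144.0·0.4013 + 43.04·0.6962 = 87.75 g (target 87.75 g)
  TiO2: 147.5·0.9899 = 146.0 g (target 146.0 g)
Glass-mass sanity pass: whole batch net of LOI = 500.0 g (summing oxide targets gives 500.0 g; basis as stated: 500.0 g — any gap is answer rounding).
Whole-batch sum: Σ batch = 575.3 g; Σ batch·LOI gives LOI loss = 75.29 g; the yield ratio, glass ÷ batch: 86.91%.

Batch per 500.0 g glaze:
  Colemanite: 144.0 g
  Anhydrous borax: 43.04 g
  Minium: 187.1 g
  Soda ash: 53.66 g
  TiO2: 147.5 g
Total batch = 575.3 g; LOI loss = 75.29 g; yield = 86.91%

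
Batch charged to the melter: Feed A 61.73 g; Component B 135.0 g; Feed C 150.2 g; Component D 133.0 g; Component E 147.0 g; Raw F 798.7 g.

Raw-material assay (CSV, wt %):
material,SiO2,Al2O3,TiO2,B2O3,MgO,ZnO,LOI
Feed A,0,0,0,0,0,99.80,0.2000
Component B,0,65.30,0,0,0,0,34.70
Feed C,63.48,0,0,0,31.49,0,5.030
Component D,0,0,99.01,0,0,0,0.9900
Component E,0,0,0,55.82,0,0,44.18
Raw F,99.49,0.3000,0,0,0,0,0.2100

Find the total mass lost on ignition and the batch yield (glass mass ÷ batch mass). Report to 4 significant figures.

LOI loss = 122.5 g; glass = 1303 g; yield = 91.41%

Values along the way appear, with 4-significant-figure rounding, at each printed step; all internal work carries full precision through the solve — each reported value undergoes a single rounding. All derived quantities, which include the yield, six oxide percentages, ignition loss, net glass mass, totals, are carried in full float precision, as quoted within problem or answer, using the weight values at 1303 g of glass.
Loss on ignition, line by line:
  Feed A: 61.73 × 0.002000 = 0.1235 g
  Component B: 135.0 × 0.3470 = 46.84 g
  Feed C: 150.2 × 0.05030 = 7.555 g
  Component D: 133.0 × 0.009900 = 1.317 g
  Component E: 147.0 × 0.4418 = 64.94 g
  Raw F: 798.7 × 0.002100 = 1.677 g
Total LOI = 122.5 g
Glass = batch − LOI = 1426 − 122.5 = 1303 g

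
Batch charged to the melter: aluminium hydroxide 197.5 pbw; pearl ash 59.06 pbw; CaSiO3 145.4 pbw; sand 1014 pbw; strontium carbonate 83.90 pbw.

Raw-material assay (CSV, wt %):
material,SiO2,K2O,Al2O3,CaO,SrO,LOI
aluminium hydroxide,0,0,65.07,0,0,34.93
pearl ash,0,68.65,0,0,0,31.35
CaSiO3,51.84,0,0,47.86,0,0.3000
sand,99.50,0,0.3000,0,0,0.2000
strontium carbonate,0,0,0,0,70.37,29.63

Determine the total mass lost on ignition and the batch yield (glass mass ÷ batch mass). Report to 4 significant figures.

In-progress results are printed rounded to 4 significant digits within the worked lines; all arithmetic holds exact precision all the way through. Each reported value sees exactly one rounding. All derived quantities are computed starting from the weights on 1385 pbw of glass at exact precision (totals, net glass mass, yield, LOI, five oxide percentages), as they appear in question or answer.
Each material's LOI contribution:
  aluminium hydroxide: 197.5 × 0.3493 = 68.99 pbw
  pearl ash: 59.06 × 0.3135 = 18.52 pbw
  CaSiO3: 145.4 × 0.003000 = 0.4362 pbw
  sand: 1014 × 0.002000 = 2.028 pbw
  strontium carbonate: 83.90 × 0.2963 = 24.86 pbw
Total LOI = 114.8 pbw
Glass = batch − LOI = 1500 − 114.8 = 1385 pbw

LOI loss = 114.8 pbw; glass = 1385 pbw; yield = 92.34%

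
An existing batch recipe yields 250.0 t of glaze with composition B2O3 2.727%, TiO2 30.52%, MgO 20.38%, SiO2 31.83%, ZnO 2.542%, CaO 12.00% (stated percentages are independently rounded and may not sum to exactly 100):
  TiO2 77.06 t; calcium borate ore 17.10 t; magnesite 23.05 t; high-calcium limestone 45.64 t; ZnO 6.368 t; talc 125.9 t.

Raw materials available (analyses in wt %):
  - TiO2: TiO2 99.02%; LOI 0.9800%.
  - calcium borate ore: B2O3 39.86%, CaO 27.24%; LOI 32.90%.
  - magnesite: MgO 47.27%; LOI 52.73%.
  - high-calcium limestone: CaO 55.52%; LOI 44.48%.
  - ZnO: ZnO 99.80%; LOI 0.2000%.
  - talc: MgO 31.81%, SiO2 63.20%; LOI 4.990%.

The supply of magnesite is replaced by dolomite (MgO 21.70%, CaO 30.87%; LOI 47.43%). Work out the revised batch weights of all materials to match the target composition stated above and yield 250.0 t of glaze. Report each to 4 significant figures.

All arithmetic holds full precision all the way through. In-progress results appear (rounded to 4 significant figures) when written out — exactly one rounding is applied to each reported value; the derived quantities, which include ignition loss, net glass mass, yield, six oxide percentages, the totals, are carried in exact precision, as they appear in the question or the answer, starting from the weights for 250.0 t of glass.
Target oxide masses per 250.0 t glaze:
  B2O3: 2.727% × 250.0 = 6.818 t
  TiO2: 30.52% × 250.0 = 76.30 t
  MgO: 20.38% × 250.0 = 50.95 t
  SiO2: 31.83% × 250.0 = 79.58 t
  ZnO: 2.542% × 250.0 = 6.355 t
  CaO: 12.00% × 250.0 = 30.00 t
A balance pass over the oxides, given the weights on record, at the basis given (each sum matches its target mass once rounding is allowed for):
  B2O3: 17.10·0.3986 = 6.816 t (target 6.818 t)
  TiO2: 77.06·0.9902 = 76.30 t (target 76.30 t)
  MgO: 50.22·0.2170 + 125.9·0.3181 = 50.95 t (target 50.95 t)
  SiO2: 125.9·0.6320 = 79.57 t (target 79.58 t)
  ZnO: 6.368·0.9980 = 6.355 t (target 6.355 t)
  CaO: 17.10·0.2724 + 50.22·0.3087 + 17.72·0.5552 = 30.00 t (target 30.00 t)
Glass-mass bookkeeping: the batch minus its LOI: 250.0 t (oxide target masses add up to 250.0 t; against the stated basis, 250.0 t — a pure rounding effect).
Whole-batch sum: Σ batch = 294.4 t; the LOI term Σ batch·LOI equals 44.38 t; yield = glass ÷ total batch = 84.92%.

Revised batch per 250.0 t glaze:
  TiO2: 77.06 t
  calcium borate ore: 17.10 t
  dolomite: 50.22 t
  high-calcium limestone: 17.72 t
  ZnO: 6.368 t
  talc: 125.9 t
Total batch = 294.4 t; LOI loss = 44.38 t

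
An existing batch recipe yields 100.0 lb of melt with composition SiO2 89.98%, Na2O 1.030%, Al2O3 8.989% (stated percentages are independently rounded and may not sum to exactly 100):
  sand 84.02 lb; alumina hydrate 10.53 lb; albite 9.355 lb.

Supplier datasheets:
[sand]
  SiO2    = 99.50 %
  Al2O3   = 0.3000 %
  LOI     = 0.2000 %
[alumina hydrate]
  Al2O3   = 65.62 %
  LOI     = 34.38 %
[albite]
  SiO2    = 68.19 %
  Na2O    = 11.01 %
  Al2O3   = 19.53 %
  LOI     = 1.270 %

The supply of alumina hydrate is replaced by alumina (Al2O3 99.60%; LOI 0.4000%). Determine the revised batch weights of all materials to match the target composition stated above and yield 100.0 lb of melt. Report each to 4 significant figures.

Intermediates are printed, rounded to 4 significant digits, when written out. Every computation holds full precision all the way through; exactly one rounding is applied to every reported figure; derived quantities are carried at full precision (LOI, three oxide percentages, yield, totals, net glass mass) starting from the weights per 100.0 lb of glass exactly as shown in problem or answer.
Target oxide masses per 100.0 lb melt:
  SiO2: 89.98% × 100.0 = 89.98 lb
  Na2O: 1.030% × 100.0 = 1.030 lb
  Al2O3: 8.989% × 100.0 = 8.989 lb
Balance tally, oxide-wise, per the reported batch figures, relative to the basis at hand (summed amounts equal target values given rounding of the digits):
  SiO2: 84.02·0.9950 + 9.355·0.6819 = 89.98 lb (target 89.98 lb)
  Na2O: 9.355·0.1101 = 1.030 lb (target 1.030 lb)
  Al2O3: 84.02·0.003000 + 6.938·0.9960 + 9.355·0.1953 = 8.989 lb (target 8.989 lb)
Glass-mass closure: whole batch net of LOI = 100.0 lb (the Σ of target masses is 100.0 lb; against the stated basis, 100.0 lb — rounding explains the deltas).
Adding the batch up: Σ batch = 100.3 lb; LOI removed, Σ of batch·LOI: 0.3146 lb; yield = glass ÷ total batch = 99.69%.

Revised batch per 100.0 lb melt:
  sand: 84.02 lb
  alumina: 6.938 lb
  albite: 9.355 lb
Total batch = 100.3 lb; LOI loss = 0.3146 lb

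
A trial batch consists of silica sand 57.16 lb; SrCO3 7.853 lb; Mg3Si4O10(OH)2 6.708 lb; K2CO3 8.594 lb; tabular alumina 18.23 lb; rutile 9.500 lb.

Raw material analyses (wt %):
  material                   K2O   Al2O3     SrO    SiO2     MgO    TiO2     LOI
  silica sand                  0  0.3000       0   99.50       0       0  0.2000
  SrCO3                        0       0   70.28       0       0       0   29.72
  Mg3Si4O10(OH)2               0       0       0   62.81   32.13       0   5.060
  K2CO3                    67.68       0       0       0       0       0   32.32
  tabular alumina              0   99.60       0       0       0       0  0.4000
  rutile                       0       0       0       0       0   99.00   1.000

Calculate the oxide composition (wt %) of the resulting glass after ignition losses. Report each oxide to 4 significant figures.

Every computation carries full precision at each step; intermediates are printed rounded to 4 significant figures on the page. A single rounding yields every reported value; the derived quantities, including the totals, net glass mass, ignition loss, the yield, six oxide percentages, are carried from the batch weights at 102.3 lb of glass in full float precision as they appear in the question or the answer.
What the batch supplies per oxide:
  K2O: 8.594·0.6768 = 5.816 lb
  Al2O3: 57.16·0.003000 + 18.23·0.9960 = 18.33 lb
  SrO: 7.853·0.7028 = 5.519 lb
  SiO2: 57.16·0.9950 + 6.708·0.6281 = 61.09 lb
  MgO: 6.708·0.3213 = 2.155 lb
  TiO2: 9.500·0.9900 = 9.405 lb
LOI: 57.16·0.002000 + 7.853·0.2972 + 6.708·0.05060 + 8.594·0.3232 + 18.23·0.004000 + 9.500·0.01000 = 5.733 lb
The glass mass, total less LOI, = 108.0 − 5.733 = 102.3 lb (= the summed oxide contributions)
wt %: oxide over glass, times 100

Glass mass = 102.3 lb (batch 108.0 − LOI 5.733).
Composition: K2O 5.685%, Al2O3 17.91%, SrO 5.394%, SiO2 59.71%, MgO 2.107%, TiO2 9.192%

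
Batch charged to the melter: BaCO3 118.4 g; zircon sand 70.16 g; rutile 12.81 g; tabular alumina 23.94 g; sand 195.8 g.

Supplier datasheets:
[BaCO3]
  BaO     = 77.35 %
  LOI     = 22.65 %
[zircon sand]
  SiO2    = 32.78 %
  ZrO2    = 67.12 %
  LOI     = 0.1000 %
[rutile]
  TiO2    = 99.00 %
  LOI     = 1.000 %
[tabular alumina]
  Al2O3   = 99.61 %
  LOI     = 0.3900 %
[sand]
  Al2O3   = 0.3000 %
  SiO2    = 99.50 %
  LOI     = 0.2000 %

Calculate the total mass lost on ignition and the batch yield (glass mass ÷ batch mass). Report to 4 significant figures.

LOI loss = 27.50 g; glass = 393.6 g; yield = 93.47%

All internal work holds full float precision all the way through. Intermediates are printed rounded to 4 significant digits on the page; a single rounding yields every reported figure — all derived quantities (yield, net glass mass, ignition loss, totals, the five compositions) are recomputed starting from the weights on 393.6 g of glass in full precision, as they appear in either problem or answer.
Ignition loss by material:
  BaCO3: 118.4 × 0.2265 = 26.82 g
  zircon sand: 70.16 × 0.001000 = 0.07016 g
  rutile: 12.81 × 0.01000 = 0.1281 g
  tabular alumina: 23.94 × 0.003900 = 0.09337 g
  sand: 195.8 × 0.002000 = 0.3916 g
Total LOI = 27.50 g
Glass = batch − LOI = 421.1 − 27.50 = 393.6 g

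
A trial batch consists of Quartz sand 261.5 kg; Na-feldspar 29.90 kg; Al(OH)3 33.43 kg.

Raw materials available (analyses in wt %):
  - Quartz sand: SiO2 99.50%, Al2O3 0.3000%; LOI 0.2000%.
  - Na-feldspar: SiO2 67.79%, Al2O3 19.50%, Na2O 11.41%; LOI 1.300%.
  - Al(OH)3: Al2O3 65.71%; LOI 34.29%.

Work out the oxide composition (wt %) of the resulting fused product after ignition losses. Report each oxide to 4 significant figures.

Glass mass = 312.5 kg (batch 324.8 − LOI 12.37).
Composition: SiO2 89.76%, Al2O3 9.148%, Na2O 1.092%

All arithmetic runs at exact precision from start to finish — in-progress results are printed (rounded to 4 significant figures) in the working. A single rounding yields every reported result; the derived quantities (the three compositions, ignition loss, yield, glass mass, the totals) are re-derived at full float precision from the weighed amounts at 312.5 kg of glass as set out in problem or answer.
Mass of each oxide from the mix:
  SiO2: 261.5·0.9950 + 29.90·0.6779 = 280.5 kg
  Al2O3: 261.5·0.003000 + 29.90·0.1950 + 33.43·0.6571 = 28.58 kg
  Na2O: 29.90·0.1141 = 3.412 kg
LOI: 261.5·0.002000 + 29.90·0.01300 + 33.43·0.3429 = 12.37 kg
Glass = total batch minus LOI = 324.8 − 12.37 = 312.5 kg (the oxide masses sum to this)
each oxide over glass, ×100, is wt %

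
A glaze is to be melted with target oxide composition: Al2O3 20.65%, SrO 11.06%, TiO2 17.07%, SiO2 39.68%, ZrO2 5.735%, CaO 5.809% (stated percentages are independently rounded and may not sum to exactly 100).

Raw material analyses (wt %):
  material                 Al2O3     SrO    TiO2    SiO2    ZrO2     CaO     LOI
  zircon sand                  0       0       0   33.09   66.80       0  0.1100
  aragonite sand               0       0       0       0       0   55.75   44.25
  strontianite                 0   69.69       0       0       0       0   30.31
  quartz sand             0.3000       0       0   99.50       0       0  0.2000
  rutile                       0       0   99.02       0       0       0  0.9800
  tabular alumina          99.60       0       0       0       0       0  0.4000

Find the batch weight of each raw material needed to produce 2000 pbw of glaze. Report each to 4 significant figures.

In-progress results appear (rounded to four significant figures) as written; full float precision is kept end to end. Each reported value sees exactly one rounding — the derived quantities (totals, ignition loss, six oxide percentages, the yield, net glass mass) are rebuilt at full float precision from the batch weights on 2000 pbw of glass as quoted within the problem or the answer.
Oxide-by-oxide targets in 2000 pbw glaze:
  Al2O3: 20.65% × 2000 = 413.0 pbw
  SrO: 11.06% × 2000 = 221.2 pbw
  TiO2: 17.07% × 2000 = 341.4 pbw
  SiO2: 39.68% × 2000 = 793.6 pbw
  ZrO2: 5.735% × 2000 = 114.7 pbw
  CaO: 5.809% × 2000 = 116.2 pbw
Balance tally, oxide-wise, working from each reported weight, on the stated basis (delivered sums recover each target net of answer rounding effects):
  Al2O3: 740.5·0.003000 + 412.4·0.9960 = 413.0 pbw (target 413.0 pbw)
  SrO: 317.4·0.6969 = 221.2 pbw (target 221.2 pbw)
  TiO2: 344.8·0.9902 = 341.4 pbw (target 341.4 pbw)
  SiO2: 171.7·0.3309 + 740.5·0.9950 = 793.6 pbw (target 793.6 pbw)
  ZrO2: 171.7·0.6680 = 114.7 pbw (target 114.7 pbw)
  CaO: 208.4·0.5575 = 116.2 pbw (target 116.2 pbw)
Consistency of the glass mass: Σ batch − LOI loss = 2000 pbw (the targets, summed, come to 2000 pbw; stated basis 2000 pbw — gaps are rounding artifacts).
Total batch = Σ batch = 2195 pbw; LOI loss = Σ batch·LOI = 195.1 pbw; yield: glass divided by total = 91.11%.

Batch per 2000 pbw glaze:
  zircon sand: 171.7 pbw
  aragonite sand: 208.4 pbw
  strontianite: 317.4 pbw
  quartz sand: 740.5 pbw
  rutile: 344.8 pbw
  tabular alumina: 412.4 pbw
Total batch = 2195 pbw; LOI loss = 195.1 pbw; yield = 91.11%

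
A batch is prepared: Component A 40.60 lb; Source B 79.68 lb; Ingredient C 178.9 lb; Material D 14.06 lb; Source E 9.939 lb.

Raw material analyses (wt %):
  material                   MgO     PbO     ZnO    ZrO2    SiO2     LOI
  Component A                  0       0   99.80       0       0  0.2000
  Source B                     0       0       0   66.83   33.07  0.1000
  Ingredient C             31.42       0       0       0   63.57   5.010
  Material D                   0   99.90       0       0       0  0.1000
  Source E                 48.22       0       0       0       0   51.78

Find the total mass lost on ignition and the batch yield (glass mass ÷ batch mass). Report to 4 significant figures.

LOI loss = 14.28 lb; glass = 308.9 lb; yield = 95.58%

Intermediates are shown, with 4-significant-figure rounding, as written. The whole derivation maintains full float precision from start to finish — exactly one rounding lands on every reported value. All derived quantities (the yield, glass mass, the totals, ignition loss, the five compositions) are carried at full precision from the batch weights for 308.9 lb of glass, as given in the problem or answer text.
Material-by-material LOI:
  Component A: 40.60 × 0.002000 = 0.08120 lb
  Source B: 79.68 × 0.001000 = 0.07968 lb
  Ingredient C: 178.9 × 0.05010 = 8.963 lb
  Material D: 14.06 × 0.001000 = 0.01406 lb
  Source E: 9.939 × 0.5178 = 5.146 lb
Total LOI = 14.28 lb
Glass = batch − LOI = 323.2 − 14.28 = 308.9 lb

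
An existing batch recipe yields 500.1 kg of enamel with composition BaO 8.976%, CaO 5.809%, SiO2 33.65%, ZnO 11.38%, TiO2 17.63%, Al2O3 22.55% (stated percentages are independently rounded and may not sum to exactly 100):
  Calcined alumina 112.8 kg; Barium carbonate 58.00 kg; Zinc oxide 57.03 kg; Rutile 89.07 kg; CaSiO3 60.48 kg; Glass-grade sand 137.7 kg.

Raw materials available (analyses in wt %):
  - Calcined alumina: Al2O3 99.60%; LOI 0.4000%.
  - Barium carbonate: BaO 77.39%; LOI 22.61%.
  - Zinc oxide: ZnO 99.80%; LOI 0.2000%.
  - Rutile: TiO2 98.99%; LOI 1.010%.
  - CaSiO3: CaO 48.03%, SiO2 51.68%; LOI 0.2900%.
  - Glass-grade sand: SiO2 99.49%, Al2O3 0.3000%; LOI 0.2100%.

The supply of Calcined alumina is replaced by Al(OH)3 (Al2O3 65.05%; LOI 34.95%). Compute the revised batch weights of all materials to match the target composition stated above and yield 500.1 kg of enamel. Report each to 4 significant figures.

Revised batch per 500.1 kg enamel:
  Al(OH)3: 172.7 kg
  Barium carbonate: 58.00 kg
  Zinc oxide: 57.03 kg
  Rutile: 89.07 kg
  CaSiO3: 60.48 kg
  Glass-grade sand: 137.7 kg
Total batch = 575.0 kg; LOI loss = 74.95 kg

Every computation runs at full precision all the way through. Mid-chain values are printed (rounded to four significant digits) when written out; each reported figure is rounded once only. Derived quantities (the yield, the six compositions, the totals, LOI, net glass mass) are re-derived from the batch weights per 500.1 kg of glass at full precision as written in problem or answer.
Oxide mass targets, per 500.1 kg enamel:
  BaO: 8.976% × 500.1 = 44.89 kg
  CaO: 5.809% × 500.1 = 29.05 kg
  SiO2: 33.65% × 500.1 = 168.3 kg
  ZnO: 11.38% × 500.1 = 56.91 kg
  TiO2: 17.63% × 500.1 = 88.17 kg
  Al2O3: 22.55% × 500.1 = 112.8 kg
Per-oxide balance check with the batch weights as given, on the stated basis (sums match the target masses net of answer rounding effects):
  BaO: 58.00·0.7739 = 44.89 kg (target 44.89 kg)
  CaO: 60.48·0.4803 = 29.05 kg (target 29.05 kg)
  SiO2: 60.48·0.5168 + 137.7·0.9949 = 168.3 kg (target 168.3 kg)
  ZnO: 57.03·0.9980 = 56.92 kg (target 56.91 kg)
  TiO2: 89.07·0.9899 = 88.17 kg (target 88.17 kg)
  Al2O3: 172.7·0.6505 + 137.7·0.003000 = 112.8 kg (target 112.8 kg)
The glass-mass cross-check: total batch − LOI = 500.0 kg (per-oxide target masses sum to 500.1 kg; with the basis standing at 500.1 kg — deltas are rounding alone).
Total batch = Σ batch = 575.0 kg; the LOI term Σ batch·LOI equals 74.95 kg; the yield ratio, glass ÷ batch: 86.96%.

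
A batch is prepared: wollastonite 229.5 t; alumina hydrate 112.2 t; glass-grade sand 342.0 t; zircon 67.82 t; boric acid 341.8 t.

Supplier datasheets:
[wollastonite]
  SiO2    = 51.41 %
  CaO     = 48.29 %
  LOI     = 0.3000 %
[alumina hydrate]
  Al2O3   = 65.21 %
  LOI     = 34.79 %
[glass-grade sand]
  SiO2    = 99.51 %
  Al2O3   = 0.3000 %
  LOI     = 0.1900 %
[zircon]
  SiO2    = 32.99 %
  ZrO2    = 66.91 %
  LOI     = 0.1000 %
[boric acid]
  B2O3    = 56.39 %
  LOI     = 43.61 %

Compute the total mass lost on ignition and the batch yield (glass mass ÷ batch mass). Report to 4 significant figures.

The intermediate values are shown (rounded to four significant figures) across the worked steps — the whole derivation runs at full float precision all the way through; a single rounding yields each reported figure. The derived quantities are recomputed starting from the weights per 903.8 t of glass at full float precision (the yield, the totals, five oxide percentages, net glass mass, ignition loss) as quoted within the problem or the answer.
Loss on ignition, line by line:
  wollastonite: 229.5 × 0.003000 = 0.6885 t
  alumina hydrate: 112.2 × 0.3479 = 39.03 t
  glass-grade sand: 342.0 × 0.001900 = 0.6498 t
  zircon: 67.82 × 0.001000 = 0.06782 t
  boric acid: 341.8 × 0.4361 = 149.1 t
Total LOI = 189.5 t
Glass = batch − LOI = 1093 − 189.5 = 903.8 t

LOI loss = 189.5 t; glass = 903.8 t; yield = 82.67%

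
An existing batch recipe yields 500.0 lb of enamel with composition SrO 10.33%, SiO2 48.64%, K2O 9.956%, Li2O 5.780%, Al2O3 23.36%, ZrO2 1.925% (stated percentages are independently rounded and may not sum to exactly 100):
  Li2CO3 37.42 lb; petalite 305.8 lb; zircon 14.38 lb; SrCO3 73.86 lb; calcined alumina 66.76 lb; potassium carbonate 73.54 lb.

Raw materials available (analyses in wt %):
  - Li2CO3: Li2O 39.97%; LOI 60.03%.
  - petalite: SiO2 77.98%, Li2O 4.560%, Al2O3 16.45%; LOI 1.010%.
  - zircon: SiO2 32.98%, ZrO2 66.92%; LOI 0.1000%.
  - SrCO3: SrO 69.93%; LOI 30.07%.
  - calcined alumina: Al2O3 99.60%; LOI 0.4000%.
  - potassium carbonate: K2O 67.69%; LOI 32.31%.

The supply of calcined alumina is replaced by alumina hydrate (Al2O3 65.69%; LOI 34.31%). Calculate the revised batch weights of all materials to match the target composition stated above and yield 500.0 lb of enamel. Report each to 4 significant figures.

Revised batch per 500.0 lb enamel:
  Li2CO3: 37.42 lb
  petalite: 305.8 lb
  zircon: 14.38 lb
  SrCO3: 73.86 lb
  alumina hydrate: 101.2 lb
  potassium carbonate: 73.54 lb
Total batch = 606.2 lb; LOI loss = 106.3 lb

Working values appear, rounded to 4 significant digits, at each printed step; the working math keeps exact precision from start to finish; each reported value receives exactly one rounding. The derived quantities, which include net glass mass, ignition loss, the yield, totals, six oxide percentages, are carried at full float precision, as set out in either problem or answer, using the weight values for 500.0 lb of glass.
Per-oxide target masses for 500.0 lb enamel:
  SrO: 10.33% × 500.0 = 51.65 lb
  SiO2: 48.64% × 500.0 = 243.2 lb
  K2O: 9.956% × 500.0 = 49.78 lb
  Li2O: 5.780% × 500.0 = 28.90 lb
  Al2O3: 23.36% × 500.0 = 116.8 lb
  ZrO2: 1.925% × 500.0 = 9.625 lb
Per-oxide balance check with the batch weights as given, per the basis as stated (oxide sums agree with the targets within answer rounding):
  SrO: 73.86·0.6993 = 51.65 lb (target 51.65 lb)
  SiO2: 305.8·0.7798 + 14.38·0.3298 = 243.2 lb (target 243.2 lb)
  K2O: 73.54·0.6769 = 49.78 lb (target 49.78 lb)
  Li2O: 37.42·0.3997 + 305.8·0.04560 = 28.90 lb (target 28.90 lb)
  Al2O3: 305.8·0.1645 + 101.2·0.6569 = 116.8 lb (target 116.8 lb)
  ZrO2: 14.38·0.6692 = 9.623 lb (target 9.625 lb)
Glass mass check: batch Σ − ignition loss = 499.9 lb (targets for the oxides total 500.0 lb; stated basis 500.0 lb — any gap is answer rounding).
Batch total: Σ batch = 606.2 lb; ignition loss, Σ(batch × LOI) = 106.3 lb; yield = glass ÷ total batch = 82.47%.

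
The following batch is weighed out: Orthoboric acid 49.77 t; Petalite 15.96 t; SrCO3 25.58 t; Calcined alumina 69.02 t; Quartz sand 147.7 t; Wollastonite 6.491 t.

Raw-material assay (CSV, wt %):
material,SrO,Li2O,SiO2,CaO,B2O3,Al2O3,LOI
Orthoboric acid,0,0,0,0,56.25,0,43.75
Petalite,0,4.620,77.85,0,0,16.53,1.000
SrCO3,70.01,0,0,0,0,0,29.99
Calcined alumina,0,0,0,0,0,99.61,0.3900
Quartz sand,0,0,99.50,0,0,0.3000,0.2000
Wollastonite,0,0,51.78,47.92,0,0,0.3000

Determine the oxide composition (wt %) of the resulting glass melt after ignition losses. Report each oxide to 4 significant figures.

All internal work keeps exact precision at all times; intermediates are displayed with 4-significant-figure rounding between the steps; every reported value is rounded a single time — derived quantities, which include yield, the totals, six oxide percentages, LOI, glass mass, are rebuilt in exact precision, as given in either problem or answer, starting from the weights for 284.3 t of glass.
Mass of each oxide from the mix:
  SrO: 25.58·0.7001 = 17.91 t
  Li2O: 15.96·0.04620 = 0.7374 t
  SiO2: 15.96·0.7785 + 147.7·0.9950 + 6.491·0.5178 = 162.7 t
  CaO: 6.491·0.4792 = 3.110 t
  B2O3: 49.77·0.5625 = 28.00 t
  Al2O3: 15.96·0.1653 + 69.02·0.9961 + 147.7·0.003000 = 71.83 t
LOI: 49.77·0.4375 + 15.96·0.01000 + 25.58·0.2999 + 69.02·0.003900 + 147.7·0.002000 + 6.491·0.003000 = 30.19 t
The glass mass, total less LOI, = 314.5 − 30.19 = 284.3 t (consistent with Σ oxide mass)
percent share: oxide ÷ glass, ×100

Glass mass = 284.3 t (batch 314.5 − LOI 30.19).
Composition: SrO 6.298%, Li2O 0.2593%, SiO2 57.24%, CaO 1.094%, B2O3 9.846%, Al2O3 25.26%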